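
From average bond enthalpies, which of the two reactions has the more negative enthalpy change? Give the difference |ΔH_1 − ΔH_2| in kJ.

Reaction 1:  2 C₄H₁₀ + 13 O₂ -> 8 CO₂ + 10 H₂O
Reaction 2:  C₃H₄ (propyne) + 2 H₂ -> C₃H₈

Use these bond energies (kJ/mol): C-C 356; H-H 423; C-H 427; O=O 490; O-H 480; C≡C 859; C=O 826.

Reaction 1:
  Bonds broken (reactants):
    C-C: 6 × 356 = 2136
    C-H: 20 × 427 = 8540
    O=O: 13 × 490 = 6370
    Σ(broken) = 17046 kJ
  Bonds formed (products):
    C=O: 16 × 826 = 13216
    O-H: 20 × 480 = 9600
    Σ(formed) = 22816 kJ
  ΔH_1 = 17046 − 22816 = −5770 kJ
Reaction 2:
  Bonds broken (reactants):
    C≡C: 1 × 859 = 859
    C-C: 1 × 356 = 356
    C-H: 4 × 427 = 1708
    H-H: 2 × 423 = 846
    Σ(broken) = 3769 kJ
  Bonds formed (products):
    C-C: 2 × 356 = 712
    C-H: 8 × 427 = 3416
    Σ(formed) = 4128 kJ
  ΔH_2 = 3769 − 4128 = −359 kJ
ΔH_1 − ΔH_2 = −5411 kJ, so reaction 1 has the more negative ΔH; |ΔH_1 − ΔH_2| = 5411 kJ.

Reaction 1, by 5411 kJ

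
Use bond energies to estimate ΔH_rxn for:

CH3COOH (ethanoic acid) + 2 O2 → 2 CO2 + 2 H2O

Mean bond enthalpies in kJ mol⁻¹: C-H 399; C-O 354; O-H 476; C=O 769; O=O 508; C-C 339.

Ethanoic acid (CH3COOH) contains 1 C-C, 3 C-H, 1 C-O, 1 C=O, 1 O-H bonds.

ΔH ≈ −829 kJ

Bonds broken (reactants):
  C-C: 1 × 339 = 339
  C-H: 3 × 399 = 1197
  C-O: 1 × 354 = 354
  C=O: 1 × 769 = 769
  O-H: 1 × 476 = 476
  O=O: 2 × 508 = 1016
  Σ(broken) = 4151 kJ
Bonds formed (products):
  C=O: 4 × 769 = 3076
  O-H: 4 × 476 = 1904
  Σ(formed) = 4980 kJ
ΔH = Σ(broken) − Σ(formed) = 4151 − 4980 = −829 kJ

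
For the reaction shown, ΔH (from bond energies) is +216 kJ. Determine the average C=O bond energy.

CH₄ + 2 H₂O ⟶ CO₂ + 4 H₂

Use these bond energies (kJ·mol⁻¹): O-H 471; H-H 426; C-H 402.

Let D be the C=O bond energy.
Σ(broken) = 4×402 + 4×471 = 3492
Σ(formed) = 2×D + 4×426 = 1704 + 2D
ΔH = Σ(broken) − Σ(formed) = (3492) − (1704 + 2D) = +1788 − 2D
Setting this equal to +216 kJ gives 2D = 1572, so D = 786 kJ/mol.

D(C=O) ≈ 786 kJ/mol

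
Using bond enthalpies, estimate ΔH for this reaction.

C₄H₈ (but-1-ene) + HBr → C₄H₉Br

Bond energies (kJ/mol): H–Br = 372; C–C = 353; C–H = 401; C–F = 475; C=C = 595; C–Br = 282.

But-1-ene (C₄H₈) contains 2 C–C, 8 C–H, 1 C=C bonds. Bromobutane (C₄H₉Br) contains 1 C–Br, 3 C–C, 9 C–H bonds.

Bonds broken (reactants):
  C–C: 2 × 353 = 706
  C–H: 8 × 401 = 3208
  C=C: 1 × 595 = 595
  H–Br: 1 × 372 = 372
  Σ(broken) = 4881 kJ
Bonds formed (products):
  C–Br: 1 × 282 = 282
  C–C: 3 × 353 = 1059
  C–H: 9 × 401 = 3609
  Σ(formed) = 4950 kJ
ΔH = Σ(broken) − Σ(formed) = 4881 − 4950 = −69 kJ

ΔH ≈ −69 kJ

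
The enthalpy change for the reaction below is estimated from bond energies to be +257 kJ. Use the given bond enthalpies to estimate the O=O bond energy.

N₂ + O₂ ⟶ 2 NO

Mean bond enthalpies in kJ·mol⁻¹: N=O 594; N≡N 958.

D(O=O) ≈ 487 kJ/mol

Let D be the O=O bond energy.
Σ(broken) = 1×958 + 1×D = 958 + D
Σ(formed) = 2×594 = 1188
ΔH = Σ(broken) − Σ(formed) = (958 + D) − (1188) = −230 + D
Setting this equal to +257 kJ gives D = 487 kJ/mol.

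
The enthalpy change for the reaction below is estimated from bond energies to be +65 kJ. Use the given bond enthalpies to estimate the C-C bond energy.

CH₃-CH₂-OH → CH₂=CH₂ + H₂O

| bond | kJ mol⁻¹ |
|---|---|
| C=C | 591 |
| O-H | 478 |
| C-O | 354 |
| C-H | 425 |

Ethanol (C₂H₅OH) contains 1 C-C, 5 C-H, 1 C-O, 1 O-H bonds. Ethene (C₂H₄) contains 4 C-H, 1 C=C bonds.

Let D be the C-C bond energy.
Σ(broken) = 1×D + 5×425 + 1×354 + 1×478 = 2957 + D
Σ(formed) = 4×425 + 1×591 + 2×478 = 3247
ΔH = Σ(broken) − Σ(formed) = (2957 + D) − (3247) = −290 + D
Setting this equal to +65 kJ gives D = 355 kJ/mol.

D(C-C) ≈ 355 kJ/mol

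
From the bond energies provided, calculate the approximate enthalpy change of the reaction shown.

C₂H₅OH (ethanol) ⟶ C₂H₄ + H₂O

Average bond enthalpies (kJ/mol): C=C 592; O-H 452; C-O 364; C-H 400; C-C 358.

Bonds broken (reactants):
  C-C: 1 × 358 = 358
  C-H: 5 × 400 = 2000
  C-O: 1 × 364 = 364
  O-H: 1 × 452 = 452
  Σ(broken) = 3174 kJ
Bonds formed (products):
  C-H: 4 × 400 = 1600
  C=C: 1 × 592 = 592
  O-H: 2 × 452 = 904
  Σ(formed) = 3096 kJ
ΔH = Σ(broken) − Σ(formed) = 3174 − 3096 = +78 kJ

ΔH ≈ +78 kJ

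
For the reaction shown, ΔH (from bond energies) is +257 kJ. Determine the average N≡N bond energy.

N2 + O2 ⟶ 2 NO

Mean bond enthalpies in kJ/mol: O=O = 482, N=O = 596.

D(N≡N) ≈ 967 kJ/mol

Let D be the N≡N bond energy.
Σ(broken) = 1×D + 1×482 = 482 + D
Σ(formed) = 2×596 = 1192
ΔH = Σ(broken) − Σ(formed) = (482 + D) − (1192) = −710 + D
Setting this equal to +257 kJ gives D = 967 kJ/mol.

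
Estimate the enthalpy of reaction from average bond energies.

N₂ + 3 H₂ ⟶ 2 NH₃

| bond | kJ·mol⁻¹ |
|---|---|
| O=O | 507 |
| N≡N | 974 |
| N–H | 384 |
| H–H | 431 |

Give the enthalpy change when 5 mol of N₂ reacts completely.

Bonds broken (reactants):
  H–H: 3 × 431 = 1293
  N≡N: 1 × 974 = 974
  Σ(broken) = 2267 kJ
Bonds formed (products):
  N–H: 6 × 384 = 2304
  Σ(formed) = 2304 kJ
ΔH = Σ(broken) − Σ(formed) = 2267 − 2304 = −37 kJ
For 5× the reaction as written: 5 × (−37) = −185 kJ

ΔH = −185 kJ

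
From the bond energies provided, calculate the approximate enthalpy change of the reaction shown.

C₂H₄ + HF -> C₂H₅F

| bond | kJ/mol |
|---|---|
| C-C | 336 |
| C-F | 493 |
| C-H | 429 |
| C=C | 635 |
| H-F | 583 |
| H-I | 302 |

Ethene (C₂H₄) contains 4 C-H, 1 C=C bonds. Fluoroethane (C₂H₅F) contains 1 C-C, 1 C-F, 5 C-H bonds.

Bonds broken (reactants):
  C-H: 4 × 429 = 1716
  C=C: 1 × 635 = 635
  H-F: 1 × 583 = 583
  Σ(broken) = 2934 kJ
Bonds formed (products):
  C-C: 1 × 336 = 336
  C-F: 1 × 493 = 493
  C-H: 5 × 429 = 2145
  Σ(formed) = 2974 kJ
ΔH = Σ(broken) − Σ(formed) = 2934 − 2974 = −40 kJ

ΔH ≈ −40 kJ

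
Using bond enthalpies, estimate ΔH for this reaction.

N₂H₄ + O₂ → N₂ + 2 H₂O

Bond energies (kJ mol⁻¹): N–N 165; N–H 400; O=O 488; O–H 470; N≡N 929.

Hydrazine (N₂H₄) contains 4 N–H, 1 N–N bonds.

Bonds broken (reactants):
  N–H: 4 × 400 = 1600
  N–N: 1 × 165 = 165
  O=O: 1 × 488 = 488
  Σ(broken) = 2253 kJ
Bonds formed (products):
  N≡N: 1 × 929 = 929
  O–H: 4 × 470 = 1880
  Σ(formed) = 2809 kJ
ΔH = Σ(broken) − Σ(formed) = 2253 − 2809 = −556 kJ

ΔH ≈ −556 kJ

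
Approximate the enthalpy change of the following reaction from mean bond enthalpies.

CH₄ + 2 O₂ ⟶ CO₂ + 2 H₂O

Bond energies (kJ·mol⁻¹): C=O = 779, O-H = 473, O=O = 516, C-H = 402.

ΔH ≈ −810 kJ

Bonds broken (reactants):
  C-H: 4 × 402 = 1608
  O=O: 2 × 516 = 1032
  Σ(broken) = 2640 kJ
Bonds formed (products):
  C=O: 2 × 779 = 1558
  O-H: 4 × 473 = 1892
  Σ(formed) = 3450 kJ
ΔH = Σ(broken) − Σ(formed) = 2640 − 3450 = −810 kJ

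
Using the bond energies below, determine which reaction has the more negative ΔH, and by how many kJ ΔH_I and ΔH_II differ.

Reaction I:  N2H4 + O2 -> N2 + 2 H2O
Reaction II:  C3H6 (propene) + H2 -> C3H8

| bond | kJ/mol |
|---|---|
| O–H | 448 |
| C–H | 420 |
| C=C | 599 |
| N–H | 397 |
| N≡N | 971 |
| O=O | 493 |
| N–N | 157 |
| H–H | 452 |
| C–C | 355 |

Reaction I:
  Bonds broken (reactants):
    N–H: 4 × 397 = 1588
    N–N: 1 × 157 = 157
    O=O: 1 × 493 = 493
    Σ(broken) = 2238 kJ
  Bonds formed (products):
    N≡N: 1 × 971 = 971
    O–H: 4 × 448 = 1792
    Σ(formed) = 2763 kJ
  ΔH_I = 2238 − 2763 = −525 kJ
Reaction II:
  Bonds broken (reactants):
    C–C: 1 × 355 = 355
    C–H: 6 × 420 = 2520
    C=C: 1 × 599 = 599
    H–H: 1 × 452 = 452
    Σ(broken) = 3926 kJ
  Bonds formed (products):
    C–C: 2 × 355 = 710
    C–H: 8 × 420 = 3360
    Σ(formed) = 4070 kJ
  ΔH_II = 3926 − 4070 = −144 kJ
ΔH_I − ΔH_II = −381 kJ, so reaction I has the more negative ΔH; |ΔH_I − ΔH_II| = 381 kJ.

Reaction I, by 381 kJ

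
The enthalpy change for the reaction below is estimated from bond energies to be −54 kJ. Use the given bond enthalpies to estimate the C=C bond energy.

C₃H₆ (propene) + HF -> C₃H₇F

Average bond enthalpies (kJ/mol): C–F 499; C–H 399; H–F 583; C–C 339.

D(C=C) ≈ 600 kJ/mol

Let D be the C=C bond energy.
Σ(broken) = 1×339 + 6×399 + 1×D + 1×583 = 3316 + D
Σ(formed) = 2×339 + 1×499 + 7×399 = 3970
ΔH = Σ(broken) − Σ(formed) = (3316 + D) − (3970) = −654 + D
Setting this equal to −54 kJ gives D = 600 kJ/mol.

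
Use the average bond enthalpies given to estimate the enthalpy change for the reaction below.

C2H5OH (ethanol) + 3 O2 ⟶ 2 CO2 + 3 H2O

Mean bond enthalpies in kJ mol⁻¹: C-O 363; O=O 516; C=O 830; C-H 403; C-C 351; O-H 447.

ΔH ≈ −1278 kJ

Bonds broken (reactants):
  C-C: 1 × 351 = 351
  C-H: 5 × 403 = 2015
  C-O: 1 × 363 = 363
  O-H: 1 × 447 = 447
  O=O: 3 × 516 = 1548
  Σ(broken) = 4724 kJ
Bonds formed (products):
  C=O: 4 × 830 = 3320
  O-H: 6 × 447 = 2682
  Σ(formed) = 6002 kJ
ΔH = Σ(broken) − Σ(formed) = 4724 − 6002 = −1278 kJ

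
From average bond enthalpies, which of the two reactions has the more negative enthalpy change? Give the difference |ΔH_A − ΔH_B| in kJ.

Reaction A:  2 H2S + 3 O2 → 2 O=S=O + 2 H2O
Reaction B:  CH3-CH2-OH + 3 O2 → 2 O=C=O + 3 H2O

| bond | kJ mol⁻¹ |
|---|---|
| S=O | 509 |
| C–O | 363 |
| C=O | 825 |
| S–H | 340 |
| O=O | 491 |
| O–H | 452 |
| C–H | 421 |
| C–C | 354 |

Reaction A:
  Bonds broken (reactants):
    O=O: 3 × 491 = 1473
    S–H: 4 × 340 = 1360
    Σ(broken) = 2833 kJ
  Bonds formed (products):
    O–H: 4 × 452 = 1808
    S=O: 4 × 509 = 2036
    Σ(formed) = 3844 kJ
  ΔH_A = 2833 − 3844 = −1011 kJ
Reaction B:
  Bonds broken (reactants):
    C–C: 1 × 354 = 354
    C–H: 5 × 421 = 2105
    C–O: 1 × 363 = 363
    O–H: 1 × 452 = 452
    O=O: 3 × 491 = 1473
    Σ(broken) = 4747 kJ
  Bonds formed (products):
    C=O: 4 × 825 = 3300
    O–H: 6 × 452 = 2712
    Σ(formed) = 6012 kJ
  ΔH_B = 4747 − 6012 = −1265 kJ
ΔH_A − ΔH_B = +254 kJ, so reaction B has the more negative ΔH; |ΔH_A − ΔH_B| = 254 kJ.

Reaction B, by 254 kJ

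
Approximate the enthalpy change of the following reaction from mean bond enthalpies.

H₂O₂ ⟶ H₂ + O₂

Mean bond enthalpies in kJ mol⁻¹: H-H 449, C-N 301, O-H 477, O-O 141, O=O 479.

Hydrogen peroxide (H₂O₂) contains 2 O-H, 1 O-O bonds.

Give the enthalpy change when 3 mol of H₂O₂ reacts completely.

Bonds broken (reactants):
  O-H: 2 × 477 = 954
  O-O: 1 × 141 = 141
  Σ(broken) = 1095 kJ
Bonds formed (products):
  H-H: 1 × 449 = 449
  O=O: 1 × 479 = 479
  Σ(formed) = 928 kJ
ΔH = Σ(broken) − Σ(formed) = 1095 − 928 = +167 kJ
For 3× the reaction as written: 3 × (+167) = +501 kJ

ΔH = +501 kJ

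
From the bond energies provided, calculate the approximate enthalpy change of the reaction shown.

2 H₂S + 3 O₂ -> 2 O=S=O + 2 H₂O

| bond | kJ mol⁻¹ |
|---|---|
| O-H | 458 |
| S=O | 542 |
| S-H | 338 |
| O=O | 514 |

ΔH ≈ −1106 kJ

Bonds broken (reactants):
  O=O: 3 × 514 = 1542
  S-H: 4 × 338 = 1352
  Σ(broken) = 2894 kJ
Bonds formed (products):
  O-H: 4 × 458 = 1832
  S=O: 4 × 542 = 2168
  Σ(formed) = 4000 kJ
ΔH = Σ(broken) − Σ(formed) = 2894 − 4000 = −1106 kJ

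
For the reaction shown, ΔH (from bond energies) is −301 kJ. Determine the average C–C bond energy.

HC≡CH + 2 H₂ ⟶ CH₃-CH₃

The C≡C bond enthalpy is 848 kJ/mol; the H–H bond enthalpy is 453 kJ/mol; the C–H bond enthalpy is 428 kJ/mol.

D(C–C) ≈ 343 kJ/mol

Let D be the C–C bond energy.
Σ(broken) = 1×848 + 2×428 + 2×453 = 2610
Σ(formed) = 1×D + 6×428 = 2568 + D
ΔH = Σ(broken) − Σ(formed) = (2610) − (2568 + D) = +42 − D
Setting this equal to −301 kJ gives D = 343 kJ/mol.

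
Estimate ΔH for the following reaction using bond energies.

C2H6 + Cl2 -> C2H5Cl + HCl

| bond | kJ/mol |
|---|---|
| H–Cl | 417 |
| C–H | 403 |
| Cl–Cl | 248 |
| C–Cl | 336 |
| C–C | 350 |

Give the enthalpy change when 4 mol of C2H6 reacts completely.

ΔH = −408 kJ

Bonds broken (reactants):
  C–C: 1 × 350 = 350
  C–H: 6 × 403 = 2418
  Cl–Cl: 1 × 248 = 248
  Σ(broken) = 3016 kJ
Bonds formed (products):
  C–C: 1 × 350 = 350
  C–Cl: 1 × 336 = 336
  C–H: 5 × 403 = 2015
  H–Cl: 1 × 417 = 417
  Σ(formed) = 3118 kJ
ΔH = Σ(broken) − Σ(formed) = 3016 − 3118 = −102 kJ
For 4× the reaction as written: 4 × (−102) = −408 kJ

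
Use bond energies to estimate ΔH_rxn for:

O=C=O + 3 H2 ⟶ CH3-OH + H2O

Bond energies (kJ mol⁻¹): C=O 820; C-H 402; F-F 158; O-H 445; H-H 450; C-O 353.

ΔH ≈ +96 kJ

Bonds broken (reactants):
  C=O: 2 × 820 = 1640
  H-H: 3 × 450 = 1350
  Σ(broken) = 2990 kJ
Bonds formed (products):
  C-H: 3 × 402 = 1206
  C-O: 1 × 353 = 353
  O-H: 3 × 445 = 1335
  Σ(formed) = 2894 kJ
ΔH = Σ(broken) − Σ(formed) = 2990 − 2894 = +96 kJ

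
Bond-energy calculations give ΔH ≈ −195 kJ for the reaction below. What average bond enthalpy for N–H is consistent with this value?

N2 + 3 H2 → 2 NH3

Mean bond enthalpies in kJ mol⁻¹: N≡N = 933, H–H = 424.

Let D be the N–H bond energy.
Σ(broken) = 3×424 + 1×933 = 2205
Σ(formed) = 6×D = 6D
ΔH = Σ(broken) − Σ(formed) = (2205) − (6D) = +2205 − 6D
Setting this equal to −195 kJ gives 6D = 2400, so D = 400 kJ/mol.

D(N–H) ≈ 400 kJ/mol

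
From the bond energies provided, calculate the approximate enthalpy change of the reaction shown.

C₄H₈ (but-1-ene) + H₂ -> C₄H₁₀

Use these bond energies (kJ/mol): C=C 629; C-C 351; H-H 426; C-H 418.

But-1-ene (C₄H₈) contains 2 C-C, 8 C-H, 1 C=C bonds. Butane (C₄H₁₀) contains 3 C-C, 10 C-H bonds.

Bonds broken (reactants):
  C-C: 2 × 351 = 702
  C-H: 8 × 418 = 3344
  C=C: 1 × 629 = 629
  H-H: 1 × 426 = 426
  Σ(broken) = 5101 kJ
Bonds formed (products):
  C-C: 3 × 351 = 1053
  C-H: 10 × 418 = 4180
  Σ(formed) = 5233 kJ
ΔH = Σ(broken) − Σ(formed) = 5101 − 5233 = −132 kJ

ΔH ≈ −132 kJ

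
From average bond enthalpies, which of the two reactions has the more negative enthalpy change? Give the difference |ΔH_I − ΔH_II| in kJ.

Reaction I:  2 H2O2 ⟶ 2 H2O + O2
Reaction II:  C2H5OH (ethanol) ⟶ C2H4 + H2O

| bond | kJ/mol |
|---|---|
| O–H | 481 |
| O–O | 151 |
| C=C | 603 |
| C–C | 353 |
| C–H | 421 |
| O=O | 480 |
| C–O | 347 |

Reaction I:
  Bonds broken (reactants):
    O–H: 4 × 481 = 1924
    O–O: 2 × 151 = 302
    Σ(broken) = 2226 kJ
  Bonds formed (products):
    O–H: 4 × 481 = 1924
    O=O: 1 × 480 = 480
    Σ(formed) = 2404 kJ
  ΔH_I = 2226 − 2404 = −178 kJ
Reaction II:
  Bonds broken (reactants):
    C–C: 1 × 353 = 353
    C–H: 5 × 421 = 2105
    C–O: 1 × 347 = 347
    O–H: 1 × 481 = 481
    Σ(broken) = 3286 kJ
  Bonds formed (products):
    C–H: 4 × 421 = 1684
    C=C: 1 × 603 = 603
    O–H: 2 × 481 = 962
    Σ(formed) = 3249 kJ
  ΔH_II = 3286 − 3249 = +37 kJ
ΔH_I − ΔH_II = −215 kJ, so reaction I has the more negative ΔH; |ΔH_I − ΔH_II| = 215 kJ.

Reaction I, by 215 kJ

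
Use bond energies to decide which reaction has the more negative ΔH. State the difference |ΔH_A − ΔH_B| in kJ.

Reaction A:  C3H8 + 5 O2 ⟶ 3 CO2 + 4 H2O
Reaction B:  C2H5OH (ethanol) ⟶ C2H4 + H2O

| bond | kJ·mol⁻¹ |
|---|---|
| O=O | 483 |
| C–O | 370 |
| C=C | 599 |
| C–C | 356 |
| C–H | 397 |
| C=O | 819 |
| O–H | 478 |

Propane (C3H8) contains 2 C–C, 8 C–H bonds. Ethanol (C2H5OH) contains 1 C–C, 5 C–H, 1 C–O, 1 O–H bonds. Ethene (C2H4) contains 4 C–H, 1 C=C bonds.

Reaction A, by 2481 kJ

Reaction A:
  Bonds broken (reactants):
    C–C: 2 × 356 = 712
    C–H: 8 × 397 = 3176
    O=O: 5 × 483 = 2415
    Σ(broken) = 6303 kJ
  Bonds formed (products):
    C=O: 6 × 819 = 4914
    O–H: 8 × 478 = 3824
    Σ(formed) = 8738 kJ
  ΔH_A = 6303 − 8738 = −2435 kJ
Reaction B:
  Bonds broken (reactants):
    C–C: 1 × 356 = 356
    C–H: 5 × 397 = 1985
    C–O: 1 × 370 = 370
    O–H: 1 × 478 = 478
    Σ(broken) = 3189 kJ
  Bonds formed (products):
    C–H: 4 × 397 = 1588
    C=C: 1 × 599 = 599
    O–H: 2 × 478 = 956
    Σ(formed) = 3143 kJ
  ΔH_B = 3189 − 3143 = +46 kJ
ΔH_A − ΔH_B = −2481 kJ, so reaction A has the more negative ΔH; |ΔH_A − ΔH_B| = 2481 kJ.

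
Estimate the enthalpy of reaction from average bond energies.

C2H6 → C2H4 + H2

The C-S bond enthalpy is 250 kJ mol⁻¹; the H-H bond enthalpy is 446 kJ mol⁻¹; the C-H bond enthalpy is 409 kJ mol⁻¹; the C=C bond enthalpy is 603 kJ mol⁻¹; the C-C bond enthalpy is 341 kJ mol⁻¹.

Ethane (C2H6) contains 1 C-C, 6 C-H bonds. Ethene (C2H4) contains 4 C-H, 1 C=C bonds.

Bonds broken (reactants):
  C-C: 1 × 341 = 341
  C-H: 6 × 409 = 2454
  Σ(broken) = 2795 kJ
Bonds formed (products):
  C-H: 4 × 409 = 1636
  C=C: 1 × 603 = 603
  H-H: 1 × 446 = 446
  Σ(formed) = 2685 kJ
ΔH = Σ(broken) − Σ(formed) = 2795 − 2685 = +110 kJ

ΔH ≈ +110 kJ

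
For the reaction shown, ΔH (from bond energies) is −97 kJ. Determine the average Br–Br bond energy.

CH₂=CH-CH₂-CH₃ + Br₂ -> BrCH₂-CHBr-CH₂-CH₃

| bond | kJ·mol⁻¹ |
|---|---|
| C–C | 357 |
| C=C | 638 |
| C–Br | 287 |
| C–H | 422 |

Let D be the Br–Br bond energy.
Σ(broken) = 1×D + 2×357 + 8×422 + 1×638 = 4728 + D
Σ(formed) = 2×287 + 3×357 + 8×422 = 5021
ΔH = Σ(broken) − Σ(formed) = (4728 + D) − (5021) = −293 + D
Setting this equal to −97 kJ gives D = 196 kJ/mol.

D(Br–Br) ≈ 196 kJ/mol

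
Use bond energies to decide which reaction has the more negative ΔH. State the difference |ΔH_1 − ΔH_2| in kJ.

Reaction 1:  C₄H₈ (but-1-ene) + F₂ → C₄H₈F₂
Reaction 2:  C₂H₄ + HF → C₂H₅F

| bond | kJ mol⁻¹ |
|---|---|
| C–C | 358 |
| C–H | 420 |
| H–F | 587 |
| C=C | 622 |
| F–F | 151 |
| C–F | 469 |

Reaction 1, by 485 kJ

Reaction 1:
  Bonds broken (reactants):
    C–C: 2 × 358 = 716
    C–H: 8 × 420 = 3360
    C=C: 1 × 622 = 622
    F–F: 1 × 151 = 151
    Σ(broken) = 4849 kJ
  Bonds formed (products):
    C–C: 3 × 358 = 1074
    C–F: 2 × 469 = 938
    C–H: 8 × 420 = 3360
    Σ(formed) = 5372 kJ
  ΔH_1 = 4849 − 5372 = −523 kJ
Reaction 2:
  Bonds broken (reactants):
    C–H: 4 × 420 = 1680
    C=C: 1 × 622 = 622
    H–F: 1 × 587 = 587
    Σ(broken) = 2889 kJ
  Bonds formed (products):
    C–C: 1 × 358 = 358
    C–F: 1 × 469 = 469
    C–H: 5 × 420 = 2100
    Σ(formed) = 2927 kJ
  ΔH_2 = 2889 − 2927 = −38 kJ
ΔH_1 − ΔH_2 = −485 kJ, so reaction 1 has the more negative ΔH; |ΔH_1 − ΔH_2| = 485 kJ.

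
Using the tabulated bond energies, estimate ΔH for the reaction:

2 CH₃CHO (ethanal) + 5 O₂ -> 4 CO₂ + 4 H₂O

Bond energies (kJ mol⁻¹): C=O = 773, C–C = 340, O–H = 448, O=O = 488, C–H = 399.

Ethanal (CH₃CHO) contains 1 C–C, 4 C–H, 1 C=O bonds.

Bonds broken (reactants):
  C–C: 2 × 340 = 680
  C–H: 8 × 399 = 3192
  C=O: 2 × 773 = 1546
  O=O: 5 × 488 = 2440
  Σ(broken) = 7858 kJ
Bonds formed (products):
  C=O: 8 × 773 = 6184
  O–H: 8 × 448 = 3584
  Σ(formed) = 9768 kJ
ΔH = Σ(broken) − Σ(formed) = 7858 − 9768 = −1910 kJ

ΔH ≈ −1910 kJ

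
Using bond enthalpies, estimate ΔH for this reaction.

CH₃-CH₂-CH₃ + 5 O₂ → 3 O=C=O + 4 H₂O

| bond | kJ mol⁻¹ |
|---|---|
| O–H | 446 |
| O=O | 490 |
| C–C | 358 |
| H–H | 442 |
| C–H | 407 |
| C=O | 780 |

ΔH ≈ −1826 kJ

Bonds broken (reactants):
  C–C: 2 × 358 = 716
  C–H: 8 × 407 = 3256
  O=O: 5 × 490 = 2450
  Σ(broken) = 6422 kJ
Bonds formed (products):
  C=O: 6 × 780 = 4680
  O–H: 8 × 446 = 3568
  Σ(formed) = 8248 kJ
ΔH = Σ(broken) − Σ(formed) = 6422 − 8248 = −1826 kJ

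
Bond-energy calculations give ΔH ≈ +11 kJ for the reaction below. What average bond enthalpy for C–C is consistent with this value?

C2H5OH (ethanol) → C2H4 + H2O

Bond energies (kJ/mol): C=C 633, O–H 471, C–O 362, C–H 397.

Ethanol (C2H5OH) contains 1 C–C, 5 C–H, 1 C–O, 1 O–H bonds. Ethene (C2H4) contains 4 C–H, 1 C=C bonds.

Let D be the C–C bond energy.
Σ(broken) = 1×D + 5×397 + 1×362 + 1×471 = 2818 + D
Σ(formed) = 4×397 + 1×633 + 2×471 = 3163
ΔH = Σ(broken) − Σ(formed) = (2818 + D) − (3163) = −345 + D
Setting this equal to +11 kJ gives D = 356 kJ/mol.

D(C–C) ≈ 356 kJ/mol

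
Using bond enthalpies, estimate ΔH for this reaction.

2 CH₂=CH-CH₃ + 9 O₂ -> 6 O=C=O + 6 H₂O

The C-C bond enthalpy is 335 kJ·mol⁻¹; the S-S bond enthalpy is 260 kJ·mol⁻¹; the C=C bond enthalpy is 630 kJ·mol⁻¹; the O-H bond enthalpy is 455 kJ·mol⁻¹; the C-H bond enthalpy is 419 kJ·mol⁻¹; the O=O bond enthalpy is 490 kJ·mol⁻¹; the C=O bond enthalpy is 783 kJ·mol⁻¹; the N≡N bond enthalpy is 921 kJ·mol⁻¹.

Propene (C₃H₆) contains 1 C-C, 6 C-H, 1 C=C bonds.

Bonds broken (reactants):
  C-C: 2 × 335 = 670
  C-H: 12 × 419 = 5028
  C=C: 2 × 630 = 1260
  O=O: 9 × 490 = 4410
  Σ(broken) = 11368 kJ
Bonds formed (products):
  C=O: 12 × 783 = 9396
  O-H: 12 × 455 = 5460
  Σ(formed) = 14856 kJ
ΔH = Σ(broken) − Σ(formed) = 11368 − 14856 = −3488 kJ

ΔH ≈ −3488 kJ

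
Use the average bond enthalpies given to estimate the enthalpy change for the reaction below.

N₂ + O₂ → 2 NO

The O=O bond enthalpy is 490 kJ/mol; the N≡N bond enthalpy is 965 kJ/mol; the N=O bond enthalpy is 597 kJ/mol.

Bonds broken (reactants):
  N≡N: 1 × 965 = 965
  O=O: 1 × 490 = 490
  Σ(broken) = 1455 kJ
Bonds formed (products):
  N=O: 2 × 597 = 1194
  Σ(formed) = 1194 kJ
ΔH = Σ(broken) − Σ(formed) = 1455 − 1194 = +261 kJ

ΔH ≈ +261 kJ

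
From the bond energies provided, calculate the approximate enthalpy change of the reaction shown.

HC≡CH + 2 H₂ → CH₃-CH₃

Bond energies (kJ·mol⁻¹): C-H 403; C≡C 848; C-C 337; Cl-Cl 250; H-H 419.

Bonds broken (reactants):
  C≡C: 1 × 848 = 848
  C-H: 2 × 403 = 806
  H-H: 2 × 419 = 838
  Σ(broken) = 2492 kJ
Bonds formed (products):
  C-C: 1 × 337 = 337
  C-H: 6 × 403 = 2418
  Σ(formed) = 2755 kJ
ΔH = Σ(broken) − Σ(formed) = 2492 − 2755 = −263 kJ

ΔH ≈ −263 kJ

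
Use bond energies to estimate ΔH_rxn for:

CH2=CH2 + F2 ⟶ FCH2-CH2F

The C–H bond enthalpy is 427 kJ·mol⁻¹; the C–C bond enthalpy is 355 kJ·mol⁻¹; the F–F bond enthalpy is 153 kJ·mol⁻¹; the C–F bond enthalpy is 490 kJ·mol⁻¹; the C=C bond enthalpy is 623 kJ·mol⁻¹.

Bonds broken (reactants):
  C–H: 4 × 427 = 1708
  C=C: 1 × 623 = 623
  F–F: 1 × 153 = 153
  Σ(broken) = 2484 kJ
Bonds formed (products):
  C–C: 1 × 355 = 355
  C–F: 2 × 490 = 980
  C–H: 4 × 427 = 1708
  Σ(formed) = 3043 kJ
ΔH = Σ(broken) − Σ(formed) = 2484 − 3043 = −559 kJ

ΔH ≈ −559 kJ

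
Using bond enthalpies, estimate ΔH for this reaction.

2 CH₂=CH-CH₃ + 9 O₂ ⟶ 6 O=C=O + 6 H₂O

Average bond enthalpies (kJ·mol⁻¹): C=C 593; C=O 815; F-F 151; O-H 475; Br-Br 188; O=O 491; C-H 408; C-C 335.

ΔH ≈ −4309 kJ

Bonds broken (reactants):
  C-C: 2 × 335 = 670
  C-H: 12 × 408 = 4896
  C=C: 2 × 593 = 1186
  O=O: 9 × 491 = 4419
  Σ(broken) = 11171 kJ
Bonds formed (products):
  C=O: 12 × 815 = 9780
  O-H: 12 × 475 = 5700
  Σ(formed) = 15480 kJ
ΔH = Σ(broken) − Σ(formed) = 11171 − 15480 = −4309 kJ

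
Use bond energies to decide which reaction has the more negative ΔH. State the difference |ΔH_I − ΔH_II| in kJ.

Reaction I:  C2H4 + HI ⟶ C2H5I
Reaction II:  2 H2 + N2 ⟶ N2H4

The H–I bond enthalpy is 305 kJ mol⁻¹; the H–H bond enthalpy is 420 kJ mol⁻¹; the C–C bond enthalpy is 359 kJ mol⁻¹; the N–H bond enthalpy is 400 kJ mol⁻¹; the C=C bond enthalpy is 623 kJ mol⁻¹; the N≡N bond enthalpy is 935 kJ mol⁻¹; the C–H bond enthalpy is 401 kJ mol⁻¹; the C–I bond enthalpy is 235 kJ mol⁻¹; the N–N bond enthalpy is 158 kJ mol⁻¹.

Reaction I, by 84 kJ

Reaction I:
  Bonds broken (reactants):
    C–H: 4 × 401 = 1604
    C=C: 1 × 623 = 623
    H–I: 1 × 305 = 305
    Σ(broken) = 2532 kJ
  Bonds formed (products):
    C–C: 1 × 359 = 359
    C–H: 5 × 401 = 2005
    C–I: 1 × 235 = 235
    Σ(formed) = 2599 kJ
  ΔH_I = 2532 − 2599 = −67 kJ
Reaction II:
  Bonds broken (reactants):
    H–H: 2 × 420 = 840
    N≡N: 1 × 935 = 935
    Σ(broken) = 1775 kJ
  Bonds formed (products):
    N–H: 4 × 400 = 1600
    N–N: 1 × 158 = 158
    Σ(formed) = 1758 kJ
  ΔH_II = 1775 − 1758 = +17 kJ
ΔH_I − ΔH_II = −84 kJ, so reaction I has the more negative ΔH; |ΔH_I − ΔH_II| = 84 kJ.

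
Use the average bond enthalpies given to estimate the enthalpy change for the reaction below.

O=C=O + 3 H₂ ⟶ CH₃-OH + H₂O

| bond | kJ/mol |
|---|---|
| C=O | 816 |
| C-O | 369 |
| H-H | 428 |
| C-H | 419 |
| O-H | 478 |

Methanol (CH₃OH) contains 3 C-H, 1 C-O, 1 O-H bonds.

ΔH ≈ −144 kJ

Bonds broken (reactants):
  C=O: 2 × 816 = 1632
  H-H: 3 × 428 = 1284
  Σ(broken) = 2916 kJ
Bonds formed (products):
  C-H: 3 × 419 = 1257
  C-O: 1 × 369 = 369
  O-H: 3 × 478 = 1434
  Σ(formed) = 3060 kJ
ΔH = Σ(broken) − Σ(formed) = 2916 − 3060 = −144 kJ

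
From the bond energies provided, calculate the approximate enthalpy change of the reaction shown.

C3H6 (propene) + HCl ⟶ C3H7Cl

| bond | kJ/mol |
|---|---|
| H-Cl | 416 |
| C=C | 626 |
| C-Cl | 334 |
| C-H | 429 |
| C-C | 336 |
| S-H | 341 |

Bonds broken (reactants):
  C-C: 1 × 336 = 336
  C-H: 6 × 429 = 2574
  C=C: 1 × 626 = 626
  H-Cl: 1 × 416 = 416
  Σ(broken) = 3952 kJ
Bonds formed (products):
  C-C: 2 × 336 = 672
  C-Cl: 1 × 334 = 334
  C-H: 7 × 429 = 3003
  Σ(formed) = 4009 kJ
ΔH = Σ(broken) − Σ(formed) = 3952 − 4009 = −57 kJ

ΔH ≈ −57 kJ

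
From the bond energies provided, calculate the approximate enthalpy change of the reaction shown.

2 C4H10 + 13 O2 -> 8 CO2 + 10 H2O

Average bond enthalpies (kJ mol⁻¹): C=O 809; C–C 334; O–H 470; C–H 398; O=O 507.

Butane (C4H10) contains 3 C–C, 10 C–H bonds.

Bonds broken (reactants):
  C–C: 6 × 334 = 2004
  C–H: 20 × 398 = 7960
  O=O: 13 × 507 = 6591
  Σ(broken) = 16555 kJ
Bonds formed (products):
  C=O: 16 × 809 = 12944
  O–H: 20 × 470 = 9400
  Σ(formed) = 22344 kJ
ΔH = Σ(broken) − Σ(formed) = 16555 − 22344 = −5789 kJ

ΔH ≈ −5789 kJ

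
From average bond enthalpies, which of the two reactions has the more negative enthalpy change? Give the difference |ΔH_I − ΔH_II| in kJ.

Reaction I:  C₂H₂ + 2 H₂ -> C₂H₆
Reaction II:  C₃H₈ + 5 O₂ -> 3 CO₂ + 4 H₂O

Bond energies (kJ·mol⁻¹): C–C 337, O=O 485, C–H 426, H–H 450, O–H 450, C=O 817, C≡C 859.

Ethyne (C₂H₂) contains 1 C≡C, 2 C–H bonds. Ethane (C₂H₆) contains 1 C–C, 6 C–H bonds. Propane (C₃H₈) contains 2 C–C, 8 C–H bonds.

Reaction I:
  Bonds broken (reactants):
    C≡C: 1 × 859 = 859
    C–H: 2 × 426 = 852
    H–H: 2 × 450 = 900
    Σ(broken) = 2611 kJ
  Bonds formed (products):
    C–C: 1 × 337 = 337
    C–H: 6 × 426 = 2556
    Σ(formed) = 2893 kJ
  ΔH_I = 2611 − 2893 = −282 kJ
Reaction II:
  Bonds broken (reactants):
    C–C: 2 × 337 = 674
    C–H: 8 × 426 = 3408
    O=O: 5 × 485 = 2425
    Σ(broken) = 6507 kJ
  Bonds formed (products):
    C=O: 6 × 817 = 4902
    O–H: 8 × 450 = 3600
    Σ(formed) = 8502 kJ
  ΔH_II = 6507 − 8502 = −1995 kJ
ΔH_I − ΔH_II = +1713 kJ, so reaction II has the more negative ΔH; |ΔH_I − ΔH_II| = 1713 kJ.

Reaction II, by 1713 kJ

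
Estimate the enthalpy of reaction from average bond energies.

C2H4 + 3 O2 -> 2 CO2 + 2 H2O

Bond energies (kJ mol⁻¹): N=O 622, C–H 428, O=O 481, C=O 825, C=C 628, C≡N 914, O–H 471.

ΔH ≈ −1401 kJ

Bonds broken (reactants):
  C–H: 4 × 428 = 1712
  C=C: 1 × 628 = 628
  O=O: 3 × 481 = 1443
  Σ(broken) = 3783 kJ
Bonds formed (products):
  C=O: 4 × 825 = 3300
  O–H: 4 × 471 = 1884
  Σ(formed) = 5184 kJ
ΔH = Σ(broken) − Σ(formed) = 3783 − 5184 = −1401 kJ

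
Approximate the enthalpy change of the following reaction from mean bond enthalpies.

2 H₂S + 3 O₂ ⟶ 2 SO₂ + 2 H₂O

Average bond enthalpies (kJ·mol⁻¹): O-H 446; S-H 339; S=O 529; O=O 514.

Bonds broken (reactants):
  O=O: 3 × 514 = 1542
  S-H: 4 × 339 = 1356
  Σ(broken) = 2898 kJ
Bonds formed (products):
  O-H: 4 × 446 = 1784
  S=O: 4 × 529 = 2116
  Σ(formed) = 3900 kJ
ΔH = Σ(broken) − Σ(formed) = 2898 − 3900 = −1002 kJ

ΔH ≈ −1002 kJ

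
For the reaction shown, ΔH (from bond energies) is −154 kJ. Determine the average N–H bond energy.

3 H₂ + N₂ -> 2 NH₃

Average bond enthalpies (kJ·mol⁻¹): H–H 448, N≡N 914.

Let D be the N–H bond energy.
Σ(broken) = 3×448 + 1×914 = 2258
Σ(formed) = 6×D = 6D
ΔH = Σ(broken) − Σ(formed) = (2258) − (6D) = +2258 − 6D
Setting this equal to −154 kJ gives 6D = 2412, so D = 402 kJ/mol.

D(N–H) ≈ 402 kJ/mol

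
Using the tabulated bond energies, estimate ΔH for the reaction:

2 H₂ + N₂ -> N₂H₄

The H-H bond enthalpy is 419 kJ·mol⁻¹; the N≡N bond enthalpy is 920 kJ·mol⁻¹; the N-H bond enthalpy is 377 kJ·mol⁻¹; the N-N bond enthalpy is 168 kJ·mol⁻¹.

ΔH ≈ +82 kJ

Bonds broken (reactants):
  H-H: 2 × 419 = 838
  N≡N: 1 × 920 = 920
  Σ(broken) = 1758 kJ
Bonds formed (products):
  N-H: 4 × 377 = 1508
  N-N: 1 × 168 = 168
  Σ(formed) = 1676 kJ
ΔH = Σ(broken) − Σ(formed) = 1758 − 1676 = +82 kJ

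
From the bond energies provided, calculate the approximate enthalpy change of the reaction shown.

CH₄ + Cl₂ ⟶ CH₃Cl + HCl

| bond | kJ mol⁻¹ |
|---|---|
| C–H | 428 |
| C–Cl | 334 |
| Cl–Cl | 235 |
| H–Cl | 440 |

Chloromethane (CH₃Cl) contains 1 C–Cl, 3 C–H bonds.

Bonds broken (reactants):
  C–H: 4 × 428 = 1712
  Cl–Cl: 1 × 235 = 235
  Σ(broken) = 1947 kJ
Bonds formed (products):
  C–Cl: 1 × 334 = 334
  C–H: 3 × 428 = 1284
  H–Cl: 1 × 440 = 440
  Σ(formed) = 2058 kJ
ΔH = Σ(broken) − Σ(formed) = 1947 − 2058 = −111 kJ

ΔH ≈ −111 kJ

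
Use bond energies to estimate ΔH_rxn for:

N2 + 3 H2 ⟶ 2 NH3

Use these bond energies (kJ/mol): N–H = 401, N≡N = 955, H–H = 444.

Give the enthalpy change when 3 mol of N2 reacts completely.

ΔH = −357 kJ

Bonds broken (reactants):
  H–H: 3 × 444 = 1332
  N≡N: 1 × 955 = 955
  Σ(broken) = 2287 kJ
Bonds formed (products):
  N–H: 6 × 401 = 2406
  Σ(formed) = 2406 kJ
ΔH = Σ(broken) − Σ(formed) = 2287 − 2406 = −119 kJ
For 3× the reaction as written: 3 × (−119) = −357 kJ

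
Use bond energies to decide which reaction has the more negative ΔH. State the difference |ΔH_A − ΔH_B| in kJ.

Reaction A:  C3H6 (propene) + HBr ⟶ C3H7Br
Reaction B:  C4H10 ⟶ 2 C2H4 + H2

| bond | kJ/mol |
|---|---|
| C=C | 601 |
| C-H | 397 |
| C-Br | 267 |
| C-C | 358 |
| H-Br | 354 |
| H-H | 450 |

Reaction A, by 283 kJ

Reaction A:
  Bonds broken (reactants):
    C-C: 1 × 358 = 358
    C-H: 6 × 397 = 2382
    C=C: 1 × 601 = 601
    H-Br: 1 × 354 = 354
    Σ(broken) = 3695 kJ
  Bonds formed (products):
    C-Br: 1 × 267 = 267
    C-C: 2 × 358 = 716
    C-H: 7 × 397 = 2779
    Σ(formed) = 3762 kJ
  ΔH_A = 3695 − 3762 = −67 kJ
Reaction B:
  Bonds broken (reactants):
    C-C: 3 × 358 = 1074
    C-H: 10 × 397 = 3970
    Σ(broken) = 5044 kJ
  Bonds formed (products):
    C-H: 8 × 397 = 3176
    C=C: 2 × 601 = 1202
    H-H: 1 × 450 = 450
    Σ(formed) = 4828 kJ
  ΔH_B = 5044 − 4828 = +216 kJ
ΔH_A − ΔH_B = −283 kJ, so reaction A has the more negative ΔH; |ΔH_A − ΔH_B| = 283 kJ.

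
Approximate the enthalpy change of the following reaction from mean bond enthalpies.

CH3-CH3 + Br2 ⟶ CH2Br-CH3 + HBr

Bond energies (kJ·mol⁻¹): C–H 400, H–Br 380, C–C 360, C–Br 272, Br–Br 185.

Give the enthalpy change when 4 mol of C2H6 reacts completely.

ΔH = −268 kJ

Bonds broken (reactants):
  Br–Br: 1 × 185 = 185
  C–C: 1 × 360 = 360
  C–H: 6 × 400 = 2400
  Σ(broken) = 2945 kJ
Bonds formed (products):
  C–Br: 1 × 272 = 272
  C–C: 1 × 360 = 360
  C–H: 5 × 400 = 2000
  H–Br: 1 × 380 = 380
  Σ(formed) = 3012 kJ
ΔH = Σ(broken) − Σ(formed) = 2945 − 3012 = −67 kJ
For 4× the reaction as written: 4 × (−67) = −268 kJ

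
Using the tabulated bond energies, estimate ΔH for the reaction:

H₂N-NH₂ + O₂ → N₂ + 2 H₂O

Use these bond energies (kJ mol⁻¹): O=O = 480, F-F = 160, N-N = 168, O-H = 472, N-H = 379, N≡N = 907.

ΔH ≈ −631 kJ

Bonds broken (reactants):
  N-H: 4 × 379 = 1516
  N-N: 1 × 168 = 168
  O=O: 1 × 480 = 480
  Σ(broken) = 2164 kJ
Bonds formed (products):
  N≡N: 1 × 907 = 907
  O-H: 4 × 472 = 1888
  Σ(formed) = 2795 kJ
ΔH = Σ(broken) − Σ(formed) = 2164 − 2795 = −631 kJ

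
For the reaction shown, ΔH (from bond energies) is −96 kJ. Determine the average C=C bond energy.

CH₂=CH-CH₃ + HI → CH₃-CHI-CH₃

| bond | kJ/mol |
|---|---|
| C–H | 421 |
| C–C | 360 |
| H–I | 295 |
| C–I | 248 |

D(C=C) ≈ 638 kJ/mol

Let D be the C=C bond energy.
Σ(broken) = 1×360 + 6×421 + 1×D + 1×295 = 3181 + D
Σ(formed) = 2×360 + 7×421 + 1×248 = 3915
ΔH = Σ(broken) − Σ(formed) = (3181 + D) − (3915) = −734 + D
Setting this equal to −96 kJ gives D = 638 kJ/mol.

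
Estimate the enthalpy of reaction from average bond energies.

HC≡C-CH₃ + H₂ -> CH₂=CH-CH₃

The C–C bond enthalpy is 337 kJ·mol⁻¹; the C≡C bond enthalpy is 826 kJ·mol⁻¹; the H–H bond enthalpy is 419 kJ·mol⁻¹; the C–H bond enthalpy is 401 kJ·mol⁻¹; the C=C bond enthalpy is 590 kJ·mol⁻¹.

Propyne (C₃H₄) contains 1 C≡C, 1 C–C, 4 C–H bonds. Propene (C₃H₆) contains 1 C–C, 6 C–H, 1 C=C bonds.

ΔH ≈ −147 kJ

Bonds broken (reactants):
  C≡C: 1 × 826 = 826
  C–C: 1 × 337 = 337
  C–H: 4 × 401 = 1604
  H–H: 1 × 419 = 419
  Σ(broken) = 3186 kJ
Bonds formed (products):
  C–C: 1 × 337 = 337
  C–H: 6 × 401 = 2406
  C=C: 1 × 590 = 590
  Σ(formed) = 3333 kJ
ΔH = Σ(broken) − Σ(formed) = 3186 − 3333 = −147 kJ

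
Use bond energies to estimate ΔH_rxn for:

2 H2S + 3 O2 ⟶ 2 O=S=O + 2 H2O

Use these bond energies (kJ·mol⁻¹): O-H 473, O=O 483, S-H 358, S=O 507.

Bonds broken (reactants):
  O=O: 3 × 483 = 1449
  S-H: 4 × 358 = 1432
  Σ(broken) = 2881 kJ
Bonds formed (products):
  O-H: 4 × 473 = 1892
  S=O: 4 × 507 = 2028
  Σ(formed) = 3920 kJ
ΔH = Σ(broken) − Σ(formed) = 2881 − 3920 = −1039 kJ

ΔH ≈ −1039 kJ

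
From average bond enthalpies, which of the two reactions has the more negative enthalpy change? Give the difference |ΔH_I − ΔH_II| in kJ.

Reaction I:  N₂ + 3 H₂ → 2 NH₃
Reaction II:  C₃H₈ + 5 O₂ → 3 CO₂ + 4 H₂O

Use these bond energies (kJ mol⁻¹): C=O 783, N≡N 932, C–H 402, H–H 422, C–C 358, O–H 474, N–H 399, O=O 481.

Reaction I:
  Bonds broken (reactants):
    H–H: 3 × 422 = 1266
    N≡N: 1 × 932 = 932
    Σ(broken) = 2198 kJ
  Bonds formed (products):
    N–H: 6 × 399 = 2394
    Σ(formed) = 2394 kJ
  ΔH_I = 2198 − 2394 = −196 kJ
Reaction II:
  Bonds broken (reactants):
    C–C: 2 × 358 = 716
    C–H: 8 × 402 = 3216
    O=O: 5 × 481 = 2405
    Σ(broken) = 6337 kJ
  Bonds formed (products):
    C=O: 6 × 783 = 4698
    O–H: 8 × 474 = 3792
    Σ(formed) = 8490 kJ
  ΔH_II = 6337 − 8490 = −2153 kJ
ΔH_I − ΔH_II = +1957 kJ, so reaction II has the more negative ΔH; |ΔH_I − ΔH_II| = 1957 kJ.

Reaction II, by 1957 kJ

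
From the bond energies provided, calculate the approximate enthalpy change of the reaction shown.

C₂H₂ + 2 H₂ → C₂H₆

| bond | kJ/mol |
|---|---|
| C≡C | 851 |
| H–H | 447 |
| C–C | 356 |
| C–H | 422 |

Bonds broken (reactants):
  C≡C: 1 × 851 = 851
  C–H: 2 × 422 = 844
  H–H: 2 × 447 = 894
  Σ(broken) = 2589 kJ
Bonds formed (products):
  C–C: 1 × 356 = 356
  C–H: 6 × 422 = 2532
  Σ(formed) = 2888 kJ
ΔH = Σ(broken) − Σ(formed) = 2589 − 2888 = −299 kJ

ΔH ≈ −299 kJ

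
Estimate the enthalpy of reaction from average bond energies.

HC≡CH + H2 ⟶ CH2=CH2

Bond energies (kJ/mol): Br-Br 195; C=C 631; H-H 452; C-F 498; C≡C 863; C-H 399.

ΔH ≈ −114 kJ

Bonds broken (reactants):
  C≡C: 1 × 863 = 863
  C-H: 2 × 399 = 798
  H-H: 1 × 452 = 452
  Σ(broken) = 2113 kJ
Bonds formed (products):
  C-H: 4 × 399 = 1596
  C=C: 1 × 631 = 631
  Σ(formed) = 2227 kJ
ΔH = Σ(broken) − Σ(formed) = 2113 − 2227 = −114 kJ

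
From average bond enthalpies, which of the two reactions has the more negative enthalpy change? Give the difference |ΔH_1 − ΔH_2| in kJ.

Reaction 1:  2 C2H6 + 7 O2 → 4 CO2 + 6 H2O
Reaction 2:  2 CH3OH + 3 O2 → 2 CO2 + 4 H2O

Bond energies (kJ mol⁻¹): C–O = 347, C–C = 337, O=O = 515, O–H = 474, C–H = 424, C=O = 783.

Reaction 1, by 1392 kJ

Reaction 1:
  Bonds broken (reactants):
    C–C: 2 × 337 = 674
    C–H: 12 × 424 = 5088
    O=O: 7 × 515 = 3605
    Σ(broken) = 9367 kJ
  Bonds formed (products):
    C=O: 8 × 783 = 6264
    O–H: 12 × 474 = 5688
    Σ(formed) = 11952 kJ
  ΔH_1 = 9367 − 11952 = −2585 kJ
Reaction 2:
  Bonds broken (reactants):
    C–H: 6 × 424 = 2544
    C–O: 2 × 347 = 694
    O–H: 2 × 474 = 948
    O=O: 3 × 515 = 1545
    Σ(broken) = 5731 kJ
  Bonds formed (products):
    C=O: 4 × 783 = 3132
    O–H: 8 × 474 = 3792
    Σ(formed) = 6924 kJ
  ΔH_2 = 5731 − 6924 = −1193 kJ
ΔH_1 − ΔH_2 = −1392 kJ, so reaction 1 has the more negative ΔH; |ΔH_1 − ΔH_2| = 1392 kJ.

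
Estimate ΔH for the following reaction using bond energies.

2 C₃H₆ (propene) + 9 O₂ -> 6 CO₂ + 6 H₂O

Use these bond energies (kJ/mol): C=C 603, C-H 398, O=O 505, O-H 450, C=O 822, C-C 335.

ΔH ≈ −4067 kJ

Bonds broken (reactants):
  C-C: 2 × 335 = 670
  C-H: 12 × 398 = 4776
  C=C: 2 × 603 = 1206
  O=O: 9 × 505 = 4545
  Σ(broken) = 11197 kJ
Bonds formed (products):
  C=O: 12 × 822 = 9864
  O-H: 12 × 450 = 5400
  Σ(formed) = 15264 kJ
ΔH = Σ(broken) − Σ(formed) = 11197 − 15264 = −4067 kJ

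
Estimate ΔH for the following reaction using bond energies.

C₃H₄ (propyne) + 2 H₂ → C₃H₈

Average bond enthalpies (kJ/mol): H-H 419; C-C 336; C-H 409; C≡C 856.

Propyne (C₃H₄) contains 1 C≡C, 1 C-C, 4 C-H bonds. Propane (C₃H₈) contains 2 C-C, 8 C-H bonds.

Bonds broken (reactants):
  C≡C: 1 × 856 = 856
  C-C: 1 × 336 = 336
  C-H: 4 × 409 = 1636
  H-H: 2 × 419 = 838
  Σ(broken) = 3666 kJ
Bonds formed (products):
  C-C: 2 × 336 = 672
  C-H: 8 × 409 = 3272
  Σ(formed) = 3944 kJ
ΔH = Σ(broken) − Σ(formed) = 3666 − 3944 = −278 kJ

ΔH ≈ −278 kJ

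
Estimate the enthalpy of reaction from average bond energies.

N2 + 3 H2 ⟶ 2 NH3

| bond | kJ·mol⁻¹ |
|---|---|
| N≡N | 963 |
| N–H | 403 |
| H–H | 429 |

Bonds broken (reactants):
  H–H: 3 × 429 = 1287
  N≡N: 1 × 963 = 963
  Σ(broken) = 2250 kJ
Bonds formed (products):
  N–H: 6 × 403 = 2418
  Σ(formed) = 2418 kJ
ΔH = Σ(broken) − Σ(formed) = 2250 − 2418 = −168 kJ

ΔH ≈ −168 kJ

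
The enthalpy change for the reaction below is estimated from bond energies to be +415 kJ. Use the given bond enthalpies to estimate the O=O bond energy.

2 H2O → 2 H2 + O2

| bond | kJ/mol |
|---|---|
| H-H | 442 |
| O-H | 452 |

D(O=O) ≈ 509 kJ/mol

Let D be the O=O bond energy.
Σ(broken) = 4×452 = 1808
Σ(formed) = 2×442 + 1×D = 884 + D
ΔH = Σ(broken) − Σ(formed) = (1808) − (884 + D) = +924 − D
Setting this equal to +415 kJ gives D = 509 kJ/mol.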